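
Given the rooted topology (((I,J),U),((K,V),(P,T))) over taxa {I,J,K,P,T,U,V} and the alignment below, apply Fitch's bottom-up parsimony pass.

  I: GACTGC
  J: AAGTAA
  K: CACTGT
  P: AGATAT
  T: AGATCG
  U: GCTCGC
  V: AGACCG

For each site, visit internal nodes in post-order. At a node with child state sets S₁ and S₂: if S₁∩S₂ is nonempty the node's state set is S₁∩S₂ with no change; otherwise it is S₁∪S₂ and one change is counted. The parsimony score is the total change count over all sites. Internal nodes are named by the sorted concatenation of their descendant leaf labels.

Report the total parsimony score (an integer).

[col 0] IJ: children I:{G}, J:{A} ∪→ {A,G}; cost 1
[col 0] IJU: children IJ:{A,G}, U:{G} ∩→ {G}; cost 0
[col 0] KV: children K:{C}, V:{A} ∪→ {A,C}; cost 1
[col 0] PT: children P:{A}, T:{A} ∩→ {A}; cost 0
[col 0] KPTV: children KV:{A,C}, PT:{A} ∩→ {A}; cost 0
[col 0] IJKPTUV: children IJU:{G}, KPTV:{A} ∪→ {A,G}; cost 1
[col 1] IJ: children I:{A}, J:{A} ∩→ {A}; cost 0
[col 1] IJU: children IJ:{A}, U:{C} ∪→ {A,C}; cost 1
[col 1] KV: children K:{A}, V:{G} ∪→ {A,G}; cost 1
[col 1] PT: children P:{G}, T:{G} ∩→ {G}; cost 0
[col 1] KPTV: children KV:{A,G}, PT:{G} ∩→ {G}; cost 0
[col 1] IJKPTUV: children IJU:{A,C}, KPTV:{G} ∪→ {A,C,G}; cost 1
[col 2] IJ: children I:{C}, J:{G} ∪→ {C,G}; cost 1
[col 2] IJU: children IJ:{C,G}, U:{T} ∪→ {C,G,T}; cost 1
[col 2] KV: children K:{C}, V:{A} ∪→ {A,C}; cost 1
[col 2] PT: children P:{A}, T:{A} ∩→ {A}; cost 0
[col 2] KPTV: children KV:{A,C}, PT:{A} ∩→ {A}; cost 0
[col 2] IJKPTUV: children IJU:{C,G,T}, KPTV:{A} ∪→ {A,C,G,T}; cost 1
[col 3] IJ: children I:{T}, J:{T} ∩→ {T}; cost 0
[col 3] IJU: children IJ:{T}, U:{C} ∪→ {C,T}; cost 1
[col 3] KV: children K:{T}, V:{C} ∪→ {C,T}; cost 1
[col 3] PT: children P:{T}, T:{T} ∩→ {T}; cost 0
[col 3] KPTV: children KV:{C,T}, PT:{T} ∩→ {T}; cost 0
[col 3] IJKPTUV: children IJU:{C,T}, KPTV:{T} ∩→ {T}; cost 0
[col 4] IJ: children I:{G}, J:{A} ∪→ {A,G}; cost 1
[col 4] IJU: children IJ:{A,G}, U:{G} ∩→ {G}; cost 0
[col 4] KV: children K:{G}, V:{C} ∪→ {C,G}; cost 1
[col 4] PT: children P:{A}, T:{C} ∪→ {A,C}; cost 1
[col 4] KPTV: children KV:{C,G}, PT:{A,C} ∩→ {C}; cost 0
[col 4] IJKPTUV: children IJU:{G}, KPTV:{C} ∪→ {C,G}; cost 1
[col 5] IJ: children I:{C}, J:{A} ∪→ {A,C}; cost 1
[col 5] IJU: children IJ:{A,C}, U:{C} ∩→ {C}; cost 0
[col 5] KV: children K:{T}, V:{G} ∪→ {G,T}; cost 1
[col 5] PT: children P:{T}, T:{G} ∪→ {G,T}; cost 1
[col 5] KPTV: children KV:{G,T}, PT:{G,T} ∩→ {G,T}; cost 0
[col 5] IJKPTUV: children IJU:{C}, KPTV:{G,T} ∪→ {C,G,T}; cost 1
per-site changes: [3, 3, 4, 2, 4, 4]; total = 20

20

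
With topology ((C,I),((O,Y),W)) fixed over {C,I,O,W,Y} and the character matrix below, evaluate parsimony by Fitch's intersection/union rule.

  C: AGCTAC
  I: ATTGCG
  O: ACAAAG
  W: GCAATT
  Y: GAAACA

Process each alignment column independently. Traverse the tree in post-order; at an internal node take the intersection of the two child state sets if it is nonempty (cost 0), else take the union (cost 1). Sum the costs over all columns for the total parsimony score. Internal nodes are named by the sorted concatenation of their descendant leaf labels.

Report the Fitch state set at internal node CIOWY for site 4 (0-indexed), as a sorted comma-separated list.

site 0, node CI: C={A} ∩ I={A} → {A} (+0)
site 0, node OY: O={A} ∪ Y={G} → {A,G} (+1)
site 0, node OWY: OY={A,G} ∩ W={G} → {G} (+0)
site 0, node CIOWY: CI={A} ∪ OWY={G} → {A,G} (+1)
site 1, node CI: C={G} ∪ I={T} → {G,T} (+1)
site 1, node OY: O={C} ∪ Y={A} → {A,C} (+1)
site 1, node OWY: OY={A,C} ∩ W={C} → {C} (+0)
site 1, node CIOWY: CI={G,T} ∪ OWY={C} → {C,G,T} (+1)
site 2, node CI: C={C} ∪ I={T} → {C,T} (+1)
site 2, node OY: O={A} ∩ Y={A} → {A} (+0)
site 2, node OWY: OY={A} ∩ W={A} → {A} (+0)
site 2, node CIOWY: CI={C,T} ∪ OWY={A} → {A,C,T} (+1)
site 3, node CI: C={T} ∪ I={G} → {G,T} (+1)
site 3, node OY: O={A} ∩ Y={A} → {A} (+0)
site 3, node OWY: OY={A} ∩ W={A} → {A} (+0)
site 3, node CIOWY: CI={G,T} ∪ OWY={A} → {A,G,T} (+1)
site 4, node CI: C={A} ∪ I={C} → {A,C} (+1)
site 4, node OY: O={A} ∪ Y={C} → {A,C} (+1)
site 4, node OWY: OY={A,C} ∪ W={T} → {A,C,T} (+1)
site 4, node CIOWY: CI={A,C} ∩ OWY={A,C,T} → {A,C} (+0)
site 5, node CI: C={C} ∪ I={G} → {C,G} (+1)
site 5, node OY: O={G} ∪ Y={A} → {A,G} (+1)
site 5, node OWY: OY={A,G} ∪ W={T} → {A,G,T} (+1)
site 5, node CIOWY: CI={C,G} ∩ OWY={A,G,T} → {G} (+0)
per-site changes: [2, 3, 2, 2, 3, 3]; total = 15

A,C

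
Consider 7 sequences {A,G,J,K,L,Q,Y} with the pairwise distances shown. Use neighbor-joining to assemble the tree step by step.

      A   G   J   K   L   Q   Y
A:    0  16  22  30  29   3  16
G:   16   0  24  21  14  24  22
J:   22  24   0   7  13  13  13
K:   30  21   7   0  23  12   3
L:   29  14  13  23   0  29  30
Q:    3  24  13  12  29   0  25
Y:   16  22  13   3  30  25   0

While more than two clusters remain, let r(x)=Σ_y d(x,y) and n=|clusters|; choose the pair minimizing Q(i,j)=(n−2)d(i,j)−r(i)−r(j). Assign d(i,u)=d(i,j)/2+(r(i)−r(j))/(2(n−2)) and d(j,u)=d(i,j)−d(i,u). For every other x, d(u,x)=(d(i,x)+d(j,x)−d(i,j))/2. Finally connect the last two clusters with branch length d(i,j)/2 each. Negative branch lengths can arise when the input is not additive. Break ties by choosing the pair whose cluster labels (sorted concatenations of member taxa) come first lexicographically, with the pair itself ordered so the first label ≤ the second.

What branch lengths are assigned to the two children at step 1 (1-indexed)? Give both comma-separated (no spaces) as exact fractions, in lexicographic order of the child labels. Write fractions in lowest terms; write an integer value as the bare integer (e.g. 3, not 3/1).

iteration 1: select A,Q (d=3, Q=-207); attach at lengths (5/2, 1/2); label the merged cluster AQ
  updated: d(AQ,G)=37/2, d(AQ,J)=16, d(AQ,K)=39/2, d(AQ,L)=55/2, d(AQ,Y)=19
iteration 2: select G,L (d=14, Q=-151); attach at lengths (6, 8); label the merged cluster GL
  updated: d(AQ,GL)=16, d(GL,J)=23/2, d(GL,K)=15, d(GL,Y)=19
iteration 3: select K,Y (d=3, Q=-179/2); attach at lengths (-1/12, 37/12); label the merged cluster KY
  updated: d(AQ,KY)=71/4, d(GL,KY)=31/2, d(J,KY)=17/2
iteration 4: select AQ,GL (d=16, Q=-243/4); attach at lengths (155/16, 101/16); label the merged cluster AGLQ
  updated: d(AGLQ,J)=23/4, d(AGLQ,KY)=69/8
iteration 5: select AGLQ,J (d=23/4, Q=-183/8); attach at lengths (47/16, 45/16); label the merged cluster AGJLQ
  updated: d(AGJLQ,KY)=91/16
iteration 6: select AGJLQ,KY (d=91/16); attach at lengths (91/32, 91/32); label the merged cluster AGJKLQY
final tree: ((((A:5/2,Q:1/2):155/16,(G:6,L:8):101/16):47/16,J:45/16):91/32,(K:-1/12,Y:37/12):91/32)
total length: 759/16

5/2,1/2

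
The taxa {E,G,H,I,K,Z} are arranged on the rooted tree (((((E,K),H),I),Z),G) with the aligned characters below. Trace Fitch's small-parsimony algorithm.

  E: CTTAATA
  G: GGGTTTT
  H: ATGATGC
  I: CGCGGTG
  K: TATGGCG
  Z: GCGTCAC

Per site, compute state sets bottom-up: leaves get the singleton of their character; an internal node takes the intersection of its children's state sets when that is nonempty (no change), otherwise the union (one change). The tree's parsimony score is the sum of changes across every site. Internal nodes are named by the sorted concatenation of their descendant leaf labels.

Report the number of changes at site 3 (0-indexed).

3

EK@0: {C} ∪ {T} = {C,T} (union, +1)
EHK@0: {C,T} ∪ {A} = {A,C,T} (union, +1)
EHIK@0: {A,C,T} ∩ {C} = {C} (intersection, +0)
EHIKZ@0: {C} ∪ {G} = {C,G} (union, +1)
EGHIKZ@0: {C,G} ∩ {G} = {G} (intersection, +0)
EK@1: {T} ∪ {A} = {A,T} (union, +1)
EHK@1: {A,T} ∩ {T} = {T} (intersection, +0)
EHIK@1: {T} ∪ {G} = {G,T} (union, +1)
EHIKZ@1: {G,T} ∪ {C} = {C,G,T} (union, +1)
EGHIKZ@1: {C,G,T} ∩ {G} = {G} (intersection, +0)
EK@2: {T} ∩ {T} = {T} (intersection, +0)
EHK@2: {T} ∪ {G} = {G,T} (union, +1)
EHIK@2: {G,T} ∪ {C} = {C,G,T} (union, +1)
EHIKZ@2: {C,G,T} ∩ {G} = {G} (intersection, +0)
EGHIKZ@2: {G} ∩ {G} = {G} (intersection, +0)
EK@3: {A} ∪ {G} = {A,G} (union, +1)
EHK@3: {A,G} ∩ {A} = {A} (intersection, +0)
EHIK@3: {A} ∪ {G} = {A,G} (union, +1)
EHIKZ@3: {A,G} ∪ {T} = {A,G,T} (union, +1)
EGHIKZ@3: {A,G,T} ∩ {T} = {T} (intersection, +0)
EK@4: {A} ∪ {G} = {A,G} (union, +1)
EHK@4: {A,G} ∪ {T} = {A,G,T} (union, +1)
EHIK@4: {A,G,T} ∩ {G} = {G} (intersection, +0)
EHIKZ@4: {G} ∪ {C} = {C,G} (union, +1)
EGHIKZ@4: {C,G} ∪ {T} = {C,G,T} (union, +1)
EK@5: {T} ∪ {C} = {C,T} (union, +1)
EHK@5: {C,T} ∪ {G} = {C,G,T} (union, +1)
EHIK@5: {C,G,T} ∩ {T} = {T} (intersection, +0)
EHIKZ@5: {T} ∪ {A} = {A,T} (union, +1)
EGHIKZ@5: {A,T} ∩ {T} = {T} (intersection, +0)
EK@6: {A} ∪ {G} = {A,G} (union, +1)
EHK@6: {A,G} ∪ {C} = {A,C,G} (union, +1)
EHIK@6: {A,C,G} ∩ {G} = {G} (intersection, +0)
EHIKZ@6: {G} ∪ {C} = {C,G} (union, +1)
EGHIKZ@6: {C,G} ∪ {T} = {C,G,T} (union, +1)
per-site changes: [3, 3, 2, 3, 4, 3, 4]; total = 22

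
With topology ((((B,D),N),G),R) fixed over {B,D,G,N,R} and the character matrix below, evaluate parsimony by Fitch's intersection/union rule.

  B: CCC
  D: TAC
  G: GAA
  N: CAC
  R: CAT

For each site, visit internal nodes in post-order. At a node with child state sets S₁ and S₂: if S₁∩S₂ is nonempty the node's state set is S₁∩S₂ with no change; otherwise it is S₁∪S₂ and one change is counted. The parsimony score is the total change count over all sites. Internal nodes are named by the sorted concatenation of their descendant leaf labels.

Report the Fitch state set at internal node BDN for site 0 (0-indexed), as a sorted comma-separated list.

C

[col 0] BD: children B:{C}, D:{T} ∪→ {C,T}; cost 1
[col 0] BDN: children BD:{C,T}, N:{C} ∩→ {C}; cost 0
[col 0] BDGN: children BDN:{C}, G:{G} ∪→ {C,G}; cost 1
[col 0] BDGNR: children BDGN:{C,G}, R:{C} ∩→ {C}; cost 0
[col 1] BD: children B:{C}, D:{A} ∪→ {A,C}; cost 1
[col 1] BDN: children BD:{A,C}, N:{A} ∩→ {A}; cost 0
[col 1] BDGN: children BDN:{A}, G:{A} ∩→ {A}; cost 0
[col 1] BDGNR: children BDGN:{A}, R:{A} ∩→ {A}; cost 0
[col 2] BD: children B:{C}, D:{C} ∩→ {C}; cost 0
[col 2] BDN: children BD:{C}, N:{C} ∩→ {C}; cost 0
[col 2] BDGN: children BDN:{C}, G:{A} ∪→ {A,C}; cost 1
[col 2] BDGNR: children BDGN:{A,C}, R:{T} ∪→ {A,C,T}; cost 1
per-site changes: [2, 1, 2]; total = 5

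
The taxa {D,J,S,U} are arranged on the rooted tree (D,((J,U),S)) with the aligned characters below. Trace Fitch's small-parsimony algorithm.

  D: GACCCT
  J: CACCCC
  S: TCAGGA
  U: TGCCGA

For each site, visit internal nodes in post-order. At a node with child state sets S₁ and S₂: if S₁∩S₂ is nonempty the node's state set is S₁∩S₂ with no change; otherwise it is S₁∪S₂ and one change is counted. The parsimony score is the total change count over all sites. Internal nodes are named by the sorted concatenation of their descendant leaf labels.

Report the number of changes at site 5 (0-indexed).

2

site 0, node JU: J={C} ∪ U={T} → {C,T} (+1)
site 0, node JSU: JU={C,T} ∩ S={T} → {T} (+0)
site 0, node DJSU: D={G} ∪ JSU={T} → {G,T} (+1)
site 1, node JU: J={A} ∪ U={G} → {A,G} (+1)
site 1, node JSU: JU={A,G} ∪ S={C} → {A,C,G} (+1)
site 1, node DJSU: D={A} ∩ JSU={A,C,G} → {A} (+0)
site 2, node JU: J={C} ∩ U={C} → {C} (+0)
site 2, node JSU: JU={C} ∪ S={A} → {A,C} (+1)
site 2, node DJSU: D={C} ∩ JSU={A,C} → {C} (+0)
site 3, node JU: J={C} ∩ U={C} → {C} (+0)
site 3, node JSU: JU={C} ∪ S={G} → {C,G} (+1)
site 3, node DJSU: D={C} ∩ JSU={C,G} → {C} (+0)
site 4, node JU: J={C} ∪ U={G} → {C,G} (+1)
site 4, node JSU: JU={C,G} ∩ S={G} → {G} (+0)
site 4, node DJSU: D={C} ∪ JSU={G} → {C,G} (+1)
site 5, node JU: J={C} ∪ U={A} → {A,C} (+1)
site 5, node JSU: JU={A,C} ∩ S={A} → {A} (+0)
site 5, node DJSU: D={T} ∪ JSU={A} → {A,T} (+1)
per-site changes: [2, 2, 1, 1, 2, 2]; total = 10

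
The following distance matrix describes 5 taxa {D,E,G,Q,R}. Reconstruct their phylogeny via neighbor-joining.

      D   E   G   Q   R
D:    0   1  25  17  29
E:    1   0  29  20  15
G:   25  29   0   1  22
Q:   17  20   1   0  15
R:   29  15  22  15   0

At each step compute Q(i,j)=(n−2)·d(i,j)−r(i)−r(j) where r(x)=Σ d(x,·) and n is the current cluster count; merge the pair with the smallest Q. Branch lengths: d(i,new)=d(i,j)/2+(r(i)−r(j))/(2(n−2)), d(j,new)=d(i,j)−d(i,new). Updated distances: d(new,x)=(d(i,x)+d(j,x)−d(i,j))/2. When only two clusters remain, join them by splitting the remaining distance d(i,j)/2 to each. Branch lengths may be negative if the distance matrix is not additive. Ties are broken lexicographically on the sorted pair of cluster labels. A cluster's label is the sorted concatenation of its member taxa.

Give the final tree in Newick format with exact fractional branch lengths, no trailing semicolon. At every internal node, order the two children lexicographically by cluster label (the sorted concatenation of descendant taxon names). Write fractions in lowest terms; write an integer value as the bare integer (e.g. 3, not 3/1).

1. join D+E (d=1, Q=-134) ⇒ DE; edges |D|=5/3, |E|=-2/3
  updated: d(DE,G)=53/2, d(DE,Q)=18, d(DE,R)=43/2
2. join DE+R (d=43/2, Q=-163/2) ⇒ DER; edges |DE|=101/8, |R|=71/8
  updated: d(DER,G)=27/2, d(DER,Q)=23/4
3. join DER+G (d=27/2, Q=-81/4) ⇒ DEGR; edges |DER|=73/8, |G|=35/8
  updated: d(DEGR,Q)=-27/8
4. join DEGR+Q (d=-27/8) ⇒ DEGQR; edges |DEGR|=-27/16, |Q|=-27/16
final tree: ((((D:5/3,E:-2/3):101/8,R:71/8):73/8,G:35/8):-27/16,Q:-27/16)
total length: 261/8

((((D:5/3,E:-2/3):101/8,R:71/8):73/8,G:35/8):-27/16,Q:-27/16)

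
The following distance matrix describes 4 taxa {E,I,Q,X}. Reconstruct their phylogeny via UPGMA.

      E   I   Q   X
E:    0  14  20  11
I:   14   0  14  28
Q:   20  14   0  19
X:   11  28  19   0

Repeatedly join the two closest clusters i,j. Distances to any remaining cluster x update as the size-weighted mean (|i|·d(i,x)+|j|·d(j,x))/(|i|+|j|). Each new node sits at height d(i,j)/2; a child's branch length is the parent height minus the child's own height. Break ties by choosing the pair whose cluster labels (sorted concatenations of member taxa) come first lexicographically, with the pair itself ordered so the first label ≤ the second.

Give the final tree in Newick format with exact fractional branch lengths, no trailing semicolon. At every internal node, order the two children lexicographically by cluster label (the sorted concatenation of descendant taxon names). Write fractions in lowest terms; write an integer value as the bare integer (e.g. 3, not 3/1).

((E:11/2,X:11/2):37/8,(I:7,Q:7):25/8)

step 1: merge (E,X) at d=11; branch lengths E→11/2, X→11/2; new cluster EX
  updated: d(EX,I)=21, d(EX,Q)=39/2
step 2: merge (I,Q) at d=14; branch lengths I→7, Q→7; new cluster IQ
  updated: d(EX,IQ)=81/4
step 3: merge (EX,IQ) at d=81/4; branch lengths EX→37/8, IQ→25/8; new cluster EIQX
final tree: ((E:11/2,X:11/2):37/8,(I:7,Q:7):25/8)
total length: 131/4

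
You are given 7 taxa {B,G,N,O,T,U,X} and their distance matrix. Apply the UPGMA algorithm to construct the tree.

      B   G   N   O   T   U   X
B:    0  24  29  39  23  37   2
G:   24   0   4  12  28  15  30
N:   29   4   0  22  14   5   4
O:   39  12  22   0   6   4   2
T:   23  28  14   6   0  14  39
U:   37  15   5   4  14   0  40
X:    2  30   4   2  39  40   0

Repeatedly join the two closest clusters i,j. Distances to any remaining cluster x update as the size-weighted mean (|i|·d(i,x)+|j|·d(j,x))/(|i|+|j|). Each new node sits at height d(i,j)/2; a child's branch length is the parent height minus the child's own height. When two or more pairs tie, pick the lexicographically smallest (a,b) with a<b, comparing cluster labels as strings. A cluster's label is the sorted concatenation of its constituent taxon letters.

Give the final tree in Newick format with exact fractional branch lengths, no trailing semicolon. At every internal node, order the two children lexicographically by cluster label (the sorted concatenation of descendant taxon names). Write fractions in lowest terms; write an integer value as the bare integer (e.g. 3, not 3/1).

((B:1,X:1):247/20,((G:2,N:2):6,((O:2,U:2):3,T:5):3):107/20)

step 1: merge (B,X) at d=2; branch lengths B→1, X→1; new cluster BX
  updated: d(BX,G)=27, d(BX,N)=33/2, d(BX,O)=41/2, d(BX,T)=31, d(BX,U)=77/2
step 2: merge (G,N) at d=4; branch lengths G→2, N→2; new cluster GN
  updated: d(BX,GN)=87/4, d(GN,O)=17, d(GN,T)=21, d(GN,U)=10
step 3: merge (O,U) at d=4; branch lengths O→2, U→2; new cluster OU
  updated: d(BX,OU)=59/2, d(GN,OU)=27/2, d(OU,T)=10
step 4: merge (OU,T) at d=10; branch lengths OU→3, T→5; new cluster OTU
  updated: d(BX,OTU)=30, d(GN,OTU)=16
step 5: merge (GN,OTU) at d=16; branch lengths GN→6, OTU→3; new cluster GNOTU
  updated: d(BX,GNOTU)=267/10
step 6: merge (BX,GNOTU) at d=267/10; branch lengths BX→247/20, GNOTU→107/20; new cluster BGNOTUX
final tree: ((B:1,X:1):247/20,((G:2,N:2):6,((O:2,U:2):3,T:5):3):107/20)
total length: 447/10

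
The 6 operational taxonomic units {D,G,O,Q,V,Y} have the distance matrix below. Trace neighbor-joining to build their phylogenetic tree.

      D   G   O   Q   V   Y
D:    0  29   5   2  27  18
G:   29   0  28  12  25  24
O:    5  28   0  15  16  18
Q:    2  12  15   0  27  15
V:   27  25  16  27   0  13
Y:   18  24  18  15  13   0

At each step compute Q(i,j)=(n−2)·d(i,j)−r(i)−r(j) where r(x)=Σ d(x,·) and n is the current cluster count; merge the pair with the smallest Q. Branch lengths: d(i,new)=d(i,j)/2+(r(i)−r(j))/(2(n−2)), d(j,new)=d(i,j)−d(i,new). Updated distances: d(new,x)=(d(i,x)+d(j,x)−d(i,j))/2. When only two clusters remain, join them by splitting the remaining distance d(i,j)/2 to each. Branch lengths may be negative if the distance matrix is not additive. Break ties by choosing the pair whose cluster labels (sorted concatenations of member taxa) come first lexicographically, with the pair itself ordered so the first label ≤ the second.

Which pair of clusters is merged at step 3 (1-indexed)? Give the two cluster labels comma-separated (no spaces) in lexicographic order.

DOQ,G

iteration 1: select D,Q (d=2, Q=-144); attach at lengths (9/4, -1/4); label the merged cluster DQ
  updated: d(DQ,G)=39/2, d(DQ,O)=9, d(DQ,V)=26, d(DQ,Y)=31/2
iteration 2: select DQ,O (d=9, Q=-114); attach at lengths (13/3, 14/3); label the merged cluster DOQ
  updated: d(DOQ,G)=77/4, d(DOQ,V)=33/2, d(DOQ,Y)=49/4
iteration 3: select DOQ,G (d=77/4, Q=-311/4); attach at lengths (73/16, 235/16); label the merged cluster DGOQ
  updated: d(DGOQ,V)=89/8, d(DGOQ,Y)=17/2
iteration 4: select DGOQ,V (d=89/8, Q=-261/8); attach at lengths (53/16, 125/16); label the merged cluster DGOQV
  updated: d(DGOQV,Y)=83/16
iteration 5: select DGOQV,Y (d=83/16); attach at lengths (83/32, 83/32); label the merged cluster DGOQVY
final tree: (((((D:9/4,Q:-1/4):13/3,O:14/3):73/16,G:235/16):53/16,V:125/16):83/32,Y:83/32)
total length: 745/16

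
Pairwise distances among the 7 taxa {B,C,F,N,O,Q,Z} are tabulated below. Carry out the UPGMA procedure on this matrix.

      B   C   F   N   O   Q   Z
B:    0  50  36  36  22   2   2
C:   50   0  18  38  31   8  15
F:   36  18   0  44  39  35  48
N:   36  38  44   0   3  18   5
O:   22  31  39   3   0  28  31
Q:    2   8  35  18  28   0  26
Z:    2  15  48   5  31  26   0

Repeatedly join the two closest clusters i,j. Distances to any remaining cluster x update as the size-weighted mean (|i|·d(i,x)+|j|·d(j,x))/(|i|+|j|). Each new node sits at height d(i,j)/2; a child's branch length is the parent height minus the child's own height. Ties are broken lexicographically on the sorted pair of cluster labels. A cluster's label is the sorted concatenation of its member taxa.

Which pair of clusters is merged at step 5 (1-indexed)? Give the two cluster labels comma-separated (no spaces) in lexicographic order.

iteration 1: select B,Q (d=2); attach at lengths (1, 1); label the merged cluster BQ
  updated: d(BQ,C)=29, d(BQ,F)=71/2, d(BQ,N)=27, d(BQ,O)=25, d(BQ,Z)=14
iteration 2: select N,O (d=3); attach at lengths (3/2, 3/2); label the merged cluster NO
  updated: d(BQ,NO)=26, d(C,NO)=69/2, d(F,NO)=83/2, d(NO,Z)=18
iteration 3: select BQ,Z (d=14); attach at lengths (6, 7); label the merged cluster BQZ
  updated: d(BQZ,C)=73/3, d(BQZ,F)=119/3, d(BQZ,NO)=70/3
iteration 4: select C,F (d=18); attach at lengths (9, 9); label the merged cluster CF
  updated: d(BQZ,CF)=32, d(CF,NO)=38
iteration 5: select BQZ,NO (d=70/3); attach at lengths (14/3, 61/6); label the merged cluster BNOQZ
  updated: d(BNOQZ,CF)=172/5
iteration 6: select BNOQZ,CF (d=172/5); attach at lengths (83/15, 41/5); label the merged cluster BCFNOQZ
final tree: ((((B:1,Q:1):6,Z:7):14/3,(N:3/2,O:3/2):61/6):83/15,(C:9,F:9):41/5)
total length: 1937/30

BQZ,NO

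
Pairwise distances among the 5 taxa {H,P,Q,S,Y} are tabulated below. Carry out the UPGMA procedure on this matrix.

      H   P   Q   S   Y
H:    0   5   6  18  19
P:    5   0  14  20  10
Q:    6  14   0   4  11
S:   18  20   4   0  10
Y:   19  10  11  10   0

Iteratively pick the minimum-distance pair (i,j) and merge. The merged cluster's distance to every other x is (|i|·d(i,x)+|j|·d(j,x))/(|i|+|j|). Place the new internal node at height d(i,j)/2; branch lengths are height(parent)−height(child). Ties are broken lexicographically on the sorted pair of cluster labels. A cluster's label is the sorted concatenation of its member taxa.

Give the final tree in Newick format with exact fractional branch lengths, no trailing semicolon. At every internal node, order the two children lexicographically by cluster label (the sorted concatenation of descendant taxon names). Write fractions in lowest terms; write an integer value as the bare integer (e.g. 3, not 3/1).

step 1: merge (Q,S) at d=4; branch lengths Q→2, S→2; new cluster QS
  updated: d(H,QS)=12, d(P,QS)=17, d(QS,Y)=21/2
step 2: merge (H,P) at d=5; branch lengths H→5/2, P→5/2; new cluster HP
  updated: d(HP,QS)=29/2, d(HP,Y)=29/2
step 3: merge (QS,Y) at d=21/2; branch lengths QS→13/4, Y→21/4; new cluster QSY
  updated: d(HP,QSY)=29/2
step 4: merge (HP,QSY) at d=29/2; branch lengths HP→19/4, QSY→2; new cluster HPQSY
final tree: ((H:5/2,P:5/2):19/4,((Q:2,S:2):13/4,Y:21/4):2)
total length: 97/4

((H:5/2,P:5/2):19/4,((Q:2,S:2):13/4,Y:21/4):2)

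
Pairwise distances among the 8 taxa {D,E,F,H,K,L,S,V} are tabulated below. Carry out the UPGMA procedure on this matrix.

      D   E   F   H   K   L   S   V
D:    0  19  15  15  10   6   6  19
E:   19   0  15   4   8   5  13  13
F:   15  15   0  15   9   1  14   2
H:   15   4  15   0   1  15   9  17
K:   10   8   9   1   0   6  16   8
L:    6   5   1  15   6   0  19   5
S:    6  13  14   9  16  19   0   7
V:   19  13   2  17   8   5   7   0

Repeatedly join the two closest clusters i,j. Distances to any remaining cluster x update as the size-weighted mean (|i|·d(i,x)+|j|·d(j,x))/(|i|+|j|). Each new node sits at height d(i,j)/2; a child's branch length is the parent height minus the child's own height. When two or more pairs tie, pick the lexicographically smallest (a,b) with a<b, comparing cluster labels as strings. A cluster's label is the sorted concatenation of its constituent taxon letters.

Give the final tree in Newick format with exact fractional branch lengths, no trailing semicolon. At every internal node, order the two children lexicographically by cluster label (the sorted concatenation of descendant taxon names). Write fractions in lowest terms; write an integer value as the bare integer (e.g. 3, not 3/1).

step 1: merge (F,L) at d=1; branch lengths F→1/2, L→1/2; new cluster FL
  updated: d(D,FL)=21/2, d(E,FL)=10, d(FL,H)=15, d(FL,K)=15/2, d(FL,S)=33/2, d(FL,V)=7/2
step 2: merge (H,K) at d=1; branch lengths H→1/2, K→1/2; new cluster HK
  updated: d(D,HK)=25/2, d(E,HK)=6, d(FL,HK)=45/4, d(HK,S)=25/2, d(HK,V)=25/2
step 3: merge (FL,V) at d=7/2; branch lengths FL→5/4, V→7/4; new cluster FLV
  updated: d(D,FLV)=40/3, d(E,FLV)=11, d(FLV,HK)=35/3, d(FLV,S)=40/3
step 4: merge (D,S) at d=6; branch lengths D→3, S→3; new cluster DS
  updated: d(DS,E)=16, d(DS,FLV)=40/3, d(DS,HK)=25/2
step 5: merge (E,HK) at d=6; branch lengths E→3, HK→5/2; new cluster EHK
  updated: d(DS,EHK)=41/3, d(EHK,FLV)=103/9
step 6: merge (EHK,FLV) at d=103/9; branch lengths EHK→49/18, FLV→143/36; new cluster EFHKLV
  updated: d(DS,EFHKLV)=27/2
step 7: merge (DS,EFHKLV) at d=27/2; branch lengths DS→15/4, EFHKLV→37/36; new cluster DEFHKLSV
final tree: ((D:3,S:3):15/4,((E:3,(H:1/2,K:1/2):5/2):49/18,((F:1/2,L:1/2):5/4,V:7/4):143/36):37/36)
total length: 1007/36

((D:3,S:3):15/4,((E:3,(H:1/2,K:1/2):5/2):49/18,((F:1/2,L:1/2):5/4,V:7/4):143/36):37/36)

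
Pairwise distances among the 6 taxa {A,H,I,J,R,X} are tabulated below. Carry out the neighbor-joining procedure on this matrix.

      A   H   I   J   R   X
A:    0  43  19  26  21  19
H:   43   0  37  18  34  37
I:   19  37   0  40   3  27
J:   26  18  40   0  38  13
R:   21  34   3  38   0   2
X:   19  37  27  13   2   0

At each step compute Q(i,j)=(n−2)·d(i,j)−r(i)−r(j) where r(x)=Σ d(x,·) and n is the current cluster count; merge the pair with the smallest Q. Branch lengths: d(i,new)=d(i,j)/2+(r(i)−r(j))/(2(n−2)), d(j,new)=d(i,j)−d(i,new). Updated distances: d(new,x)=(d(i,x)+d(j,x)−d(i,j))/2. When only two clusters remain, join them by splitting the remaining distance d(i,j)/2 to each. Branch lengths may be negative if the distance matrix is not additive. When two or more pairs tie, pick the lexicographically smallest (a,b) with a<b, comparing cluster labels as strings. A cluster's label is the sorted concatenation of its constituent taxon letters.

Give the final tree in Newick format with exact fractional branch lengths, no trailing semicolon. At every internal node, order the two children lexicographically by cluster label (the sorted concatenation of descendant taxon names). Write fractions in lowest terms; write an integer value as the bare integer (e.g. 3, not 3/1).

(((A:167/16,(I:23/4,R:-11/4):129/16):61/16,(H:53/4,J:19/4):209/16):47/32,X:47/32)

1. join H+J (d=18, Q=-232) ⇒ HJ; edges |H|=53/4, |J|=19/4
  updated: d(A,HJ)=51/2, d(HJ,I)=59/2, d(HJ,R)=27, d(HJ,X)=16
2. join I+R (d=3, Q=-245/2) ⇒ IR; edges |I|=23/4, |R|=-11/4
  updated: d(A,IR)=37/2, d(HJ,IR)=107/4, d(IR,X)=13
3. join A+IR (d=37/2, Q=-337/4) ⇒ AIR; edges |A|=167/16, |IR|=129/16
  updated: d(AIR,HJ)=135/8, d(AIR,X)=27/4
4. join AIR+HJ (d=135/8, Q=-317/8) ⇒ AHIJR; edges |AIR|=61/16, |HJ|=209/16
  updated: d(AHIJR,X)=47/16
5. join AHIJR+X (d=47/16) ⇒ AHIJRX; edges |AHIJR|=47/32, |X|=47/32
final tree: (((A:167/16,(I:23/4,R:-11/4):129/16):61/16,(H:53/4,J:19/4):209/16):47/32,X:47/32)
total length: 949/16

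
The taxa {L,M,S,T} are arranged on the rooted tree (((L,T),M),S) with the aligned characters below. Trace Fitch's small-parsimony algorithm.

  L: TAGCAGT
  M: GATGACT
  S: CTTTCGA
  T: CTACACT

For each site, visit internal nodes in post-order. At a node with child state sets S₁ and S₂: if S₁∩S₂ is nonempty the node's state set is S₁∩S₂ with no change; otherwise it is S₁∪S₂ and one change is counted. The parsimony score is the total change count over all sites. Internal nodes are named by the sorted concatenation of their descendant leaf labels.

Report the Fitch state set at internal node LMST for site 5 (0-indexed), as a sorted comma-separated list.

C,G

site 0, node LT: L={T} ∪ T={C} → {C,T} (+1)
site 0, node LMT: LT={C,T} ∪ M={G} → {C,G,T} (+1)
site 0, node LMST: LMT={C,G,T} ∩ S={C} → {C} (+0)
site 1, node LT: L={A} ∪ T={T} → {A,T} (+1)
site 1, node LMT: LT={A,T} ∩ M={A} → {A} (+0)
site 1, node LMST: LMT={A} ∪ S={T} → {A,T} (+1)
site 2, node LT: L={G} ∪ T={A} → {A,G} (+1)
site 2, node LMT: LT={A,G} ∪ M={T} → {A,G,T} (+1)
site 2, node LMST: LMT={A,G,T} ∩ S={T} → {T} (+0)
site 3, node LT: L={C} ∩ T={C} → {C} (+0)
site 3, node LMT: LT={C} ∪ M={G} → {C,G} (+1)
site 3, node LMST: LMT={C,G} ∪ S={T} → {C,G,T} (+1)
site 4, node LT: L={A} ∩ T={A} → {A} (+0)
site 4, node LMT: LT={A} ∩ M={A} → {A} (+0)
site 4, node LMST: LMT={A} ∪ S={C} → {A,C} (+1)
site 5, node LT: L={G} ∪ T={C} → {C,G} (+1)
site 5, node LMT: LT={C,G} ∩ M={C} → {C} (+0)
site 5, node LMST: LMT={C} ∪ S={G} → {C,G} (+1)
site 6, node LT: L={T} ∩ T={T} → {T} (+0)
site 6, node LMT: LT={T} ∩ M={T} → {T} (+0)
site 6, node LMST: LMT={T} ∪ S={A} → {A,T} (+1)
per-site changes: [2, 2, 2, 2, 1, 2, 1]; total = 12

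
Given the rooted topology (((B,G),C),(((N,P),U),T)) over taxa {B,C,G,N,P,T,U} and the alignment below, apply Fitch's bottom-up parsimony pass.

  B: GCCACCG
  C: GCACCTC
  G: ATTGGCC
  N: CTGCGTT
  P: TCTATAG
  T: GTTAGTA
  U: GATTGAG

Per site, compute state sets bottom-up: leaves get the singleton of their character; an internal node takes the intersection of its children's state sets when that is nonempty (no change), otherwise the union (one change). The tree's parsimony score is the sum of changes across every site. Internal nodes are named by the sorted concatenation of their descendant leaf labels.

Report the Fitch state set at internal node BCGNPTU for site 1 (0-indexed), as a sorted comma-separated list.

BG@0: {G} ∪ {A} = {A,G} (union, +1)
BCG@0: {A,G} ∩ {G} = {G} (intersection, +0)
NP@0: {C} ∪ {T} = {C,T} (union, +1)
NPU@0: {C,T} ∪ {G} = {C,G,T} (union, +1)
NPTU@0: {C,G,T} ∩ {G} = {G} (intersection, +0)
BCGNPTU@0: {G} ∩ {G} = {G} (intersection, +0)
BG@1: {C} ∪ {T} = {C,T} (union, +1)
BCG@1: {C,T} ∩ {C} = {C} (intersection, +0)
NP@1: {T} ∪ {C} = {C,T} (union, +1)
NPU@1: {C,T} ∪ {A} = {A,C,T} (union, +1)
NPTU@1: {A,C,T} ∩ {T} = {T} (intersection, +0)
BCGNPTU@1: {C} ∪ {T} = {C,T} (union, +1)
BG@2: {C} ∪ {T} = {C,T} (union, +1)
BCG@2: {C,T} ∪ {A} = {A,C,T} (union, +1)
NP@2: {G} ∪ {T} = {G,T} (union, +1)
NPU@2: {G,T} ∩ {T} = {T} (intersection, +0)
NPTU@2: {T} ∩ {T} = {T} (intersection, +0)
BCGNPTU@2: {A,C,T} ∩ {T} = {T} (intersection, +0)
BG@3: {A} ∪ {G} = {A,G} (union, +1)
BCG@3: {A,G} ∪ {C} = {A,C,G} (union, +1)
NP@3: {C} ∪ {A} = {A,C} (union, +1)
NPU@3: {A,C} ∪ {T} = {A,C,T} (union, +1)
NPTU@3: {A,C,T} ∩ {A} = {A} (intersection, +0)
BCGNPTU@3: {A,C,G} ∩ {A} = {A} (intersection, +0)
BG@4: {C} ∪ {G} = {C,G} (union, +1)
BCG@4: {C,G} ∩ {C} = {C} (intersection, +0)
NP@4: {G} ∪ {T} = {G,T} (union, +1)
NPU@4: {G,T} ∩ {G} = {G} (intersection, +0)
NPTU@4: {G} ∩ {G} = {G} (intersection, +0)
BCGNPTU@4: {C} ∪ {G} = {C,G} (union, +1)
BG@5: {C} ∩ {C} = {C} (intersection, +0)
BCG@5: {C} ∪ {T} = {C,T} (union, +1)
NP@5: {T} ∪ {A} = {A,T} (union, +1)
NPU@5: {A,T} ∩ {A} = {A} (intersection, +0)
NPTU@5: {A} ∪ {T} = {A,T} (union, +1)
BCGNPTU@5: {C,T} ∩ {A,T} = {T} (intersection, +0)
BG@6: {G} ∪ {C} = {C,G} (union, +1)
BCG@6: {C,G} ∩ {C} = {C} (intersection, +0)
NP@6: {T} ∪ {G} = {G,T} (union, +1)
NPU@6: {G,T} ∩ {G} = {G} (intersection, +0)
NPTU@6: {G} ∪ {A} = {A,G} (union, +1)
BCGNPTU@6: {C} ∪ {A,G} = {A,C,G} (union, +1)
per-site changes: [3, 4, 3, 4, 3, 3, 4]; total = 24

C,T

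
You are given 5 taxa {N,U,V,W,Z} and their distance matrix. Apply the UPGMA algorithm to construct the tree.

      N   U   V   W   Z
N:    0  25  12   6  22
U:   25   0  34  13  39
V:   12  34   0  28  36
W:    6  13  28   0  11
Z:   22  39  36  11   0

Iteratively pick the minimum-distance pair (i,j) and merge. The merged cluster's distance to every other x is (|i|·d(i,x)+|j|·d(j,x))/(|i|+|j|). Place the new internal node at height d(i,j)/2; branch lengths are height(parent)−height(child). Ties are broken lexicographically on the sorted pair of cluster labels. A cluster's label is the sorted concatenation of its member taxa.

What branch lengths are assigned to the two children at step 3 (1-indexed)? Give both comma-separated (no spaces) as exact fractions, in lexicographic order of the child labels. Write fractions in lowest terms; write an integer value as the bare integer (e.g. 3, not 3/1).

53/12,38/3

iteration 1: select N,W (d=6); attach at lengths (3, 3); label the merged cluster NW
  updated: d(NW,U)=19, d(NW,V)=20, d(NW,Z)=33/2
iteration 2: select NW,Z (d=33/2); attach at lengths (21/4, 33/4); label the merged cluster NWZ
  updated: d(NWZ,U)=77/3, d(NWZ,V)=76/3
iteration 3: select NWZ,V (d=76/3); attach at lengths (53/12, 38/3); label the merged cluster NVWZ
  updated: d(NVWZ,U)=111/4
iteration 4: select NVWZ,U (d=111/4); attach at lengths (29/24, 111/8); label the merged cluster NUVWZ
final tree: ((((N:3,W:3):21/4,Z:33/4):53/12,V:38/3):29/24,U:111/8)
total length: 155/3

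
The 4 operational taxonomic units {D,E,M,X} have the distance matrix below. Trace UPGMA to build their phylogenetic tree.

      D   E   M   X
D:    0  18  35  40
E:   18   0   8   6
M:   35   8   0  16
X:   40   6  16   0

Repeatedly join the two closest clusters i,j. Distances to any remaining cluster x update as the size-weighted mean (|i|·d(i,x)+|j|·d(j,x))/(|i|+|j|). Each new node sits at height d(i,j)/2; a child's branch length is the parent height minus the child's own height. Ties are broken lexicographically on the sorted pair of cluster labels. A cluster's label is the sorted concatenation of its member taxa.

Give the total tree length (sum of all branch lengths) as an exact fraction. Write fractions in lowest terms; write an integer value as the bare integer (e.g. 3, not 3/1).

iteration 1: select E,X (d=6); attach at lengths (3, 3); label the merged cluster EX
  updated: d(D,EX)=29, d(EX,M)=12
iteration 2: select EX,M (d=12); attach at lengths (3, 6); label the merged cluster EMX
  updated: d(D,EMX)=31
iteration 3: select D,EMX (d=31); attach at lengths (31/2, 19/2); label the merged cluster DEMX
final tree: (D:31/2,((E:3,X:3):3,M:6):19/2)
total length: 40

40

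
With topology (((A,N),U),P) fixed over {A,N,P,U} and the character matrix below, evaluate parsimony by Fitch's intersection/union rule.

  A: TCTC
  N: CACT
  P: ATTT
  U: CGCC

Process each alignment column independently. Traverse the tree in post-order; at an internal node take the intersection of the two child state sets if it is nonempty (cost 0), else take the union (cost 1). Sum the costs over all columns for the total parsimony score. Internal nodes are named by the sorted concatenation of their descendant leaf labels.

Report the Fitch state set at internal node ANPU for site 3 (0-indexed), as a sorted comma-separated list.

C,T

[col 0] AN: children A:{T}, N:{C} ∪→ {C,T}; cost 1
[col 0] ANU: children AN:{C,T}, U:{C} ∩→ {C}; cost 0
[col 0] ANPU: children ANU:{C}, P:{A} ∪→ {A,C}; cost 1
[col 1] AN: children A:{C}, N:{A} ∪→ {A,C}; cost 1
[col 1] ANU: children AN:{A,C}, U:{G} ∪→ {A,C,G}; cost 1
[col 1] ANPU: children ANU:{A,C,G}, P:{T} ∪→ {A,C,G,T}; cost 1
[col 2] AN: children A:{T}, N:{C} ∪→ {C,T}; cost 1
[col 2] ANU: children AN:{C,T}, U:{C} ∩→ {C}; cost 0
[col 2] ANPU: children ANU:{C}, P:{T} ∪→ {C,T}; cost 1
[col 3] AN: children A:{C}, N:{T} ∪→ {C,T}; cost 1
[col 3] ANU: children AN:{C,T}, U:{C} ∩→ {C}; cost 0
[col 3] ANPU: children ANU:{C}, P:{T} ∪→ {C,T}; cost 1
per-site changes: [2, 3, 2, 2]; total = 9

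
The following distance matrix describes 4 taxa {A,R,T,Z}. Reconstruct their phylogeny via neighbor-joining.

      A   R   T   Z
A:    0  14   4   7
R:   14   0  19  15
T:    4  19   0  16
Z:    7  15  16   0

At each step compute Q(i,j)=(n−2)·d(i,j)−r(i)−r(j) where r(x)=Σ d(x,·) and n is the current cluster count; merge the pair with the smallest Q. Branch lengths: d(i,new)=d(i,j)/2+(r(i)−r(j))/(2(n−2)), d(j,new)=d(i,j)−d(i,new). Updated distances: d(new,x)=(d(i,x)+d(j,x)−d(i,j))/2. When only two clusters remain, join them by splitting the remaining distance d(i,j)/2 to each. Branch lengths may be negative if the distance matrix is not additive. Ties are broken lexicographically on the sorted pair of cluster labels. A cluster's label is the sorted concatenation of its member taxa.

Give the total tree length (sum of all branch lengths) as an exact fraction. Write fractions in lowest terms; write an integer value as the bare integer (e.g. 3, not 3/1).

47/2

1. join A+T (d=4, Q=-56) ⇒ AT; edges |A|=-3/2, |T|=11/2
  updated: d(AT,R)=29/2, d(AT,Z)=19/2
2. join AT+R (d=29/2, Q=-39) ⇒ ART; edges |AT|=9/2, |R|=10
  updated: d(ART,Z)=5
3. join ART+Z (d=5) ⇒ ARTZ; edges |ART|=5/2, |Z|=5/2
final tree: (((A:-3/2,T:11/2):9/2,R:10):5/2,Z:5/2)
total length: 47/2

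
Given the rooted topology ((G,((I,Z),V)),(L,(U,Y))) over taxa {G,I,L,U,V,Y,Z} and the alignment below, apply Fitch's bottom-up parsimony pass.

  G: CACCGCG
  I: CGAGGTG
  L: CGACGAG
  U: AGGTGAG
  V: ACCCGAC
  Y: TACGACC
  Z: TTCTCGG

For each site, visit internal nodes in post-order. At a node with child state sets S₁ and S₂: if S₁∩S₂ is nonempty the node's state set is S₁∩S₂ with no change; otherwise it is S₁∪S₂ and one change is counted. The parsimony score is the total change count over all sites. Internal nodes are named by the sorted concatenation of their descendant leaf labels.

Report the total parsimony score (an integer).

23

[col 0] IZ: children I:{C}, Z:{T} ∪→ {C,T}; cost 1
[col 0] IVZ: children IZ:{C,T}, V:{A} ∪→ {A,C,T}; cost 1
[col 0] GIVZ: children G:{C}, IVZ:{A,C,T} ∩→ {C}; cost 0
[col 0] UY: children U:{A}, Y:{T} ∪→ {A,T}; cost 1
[col 0] LUY: children L:{C}, UY:{A,T} ∪→ {A,C,T}; cost 1
[col 0] GILUVYZ: children GIVZ:{C}, LUY:{A,C,T} ∩→ {C}; cost 0
[col 1] IZ: children I:{G}, Z:{T} ∪→ {G,T}; cost 1
[col 1] IVZ: children IZ:{G,T}, V:{C} ∪→ {C,G,T}; cost 1
[col 1] GIVZ: children G:{A}, IVZ:{C,G,T} ∪→ {A,C,G,T}; cost 1
[col 1] UY: children U:{G}, Y:{A} ∪→ {A,G}; cost 1
[col 1] LUY: children L:{G}, UY:{A,G} ∩→ {G}; cost 0
[col 1] GILUVYZ: children GIVZ:{A,C,G,T}, LUY:{G} ∩→ {G}; cost 0
[col 2] IZ: children I:{A}, Z:{C} ∪→ {A,C}; cost 1
[col 2] IVZ: children IZ:{A,C}, V:{C} ∩→ {C}; cost 0
[col 2] GIVZ: children G:{C}, IVZ:{C} ∩→ {C}; cost 0
[col 2] UY: children U:{G}, Y:{C} ∪→ {C,G}; cost 1
[col 2] LUY: children L:{A}, UY:{C,G} ∪→ {A,C,G}; cost 1
[col 2] GILUVYZ: children GIVZ:{C}, LUY:{A,C,G} ∩→ {C}; cost 0
[col 3] IZ: children I:{G}, Z:{T} ∪→ {G,T}; cost 1
[col 3] IVZ: children IZ:{G,T}, V:{C} ∪→ {C,G,T}; cost 1
[col 3] GIVZ: children G:{C}, IVZ:{C,G,T} ∩→ {C}; cost 0
[col 3] UY: children U:{T}, Y:{G} ∪→ {G,T}; cost 1
[col 3] LUY: children L:{C}, UY:{G,T} ∪→ {C,G,T}; cost 1
[col 3] GILUVYZ: children GIVZ:{C}, LUY:{C,G,T} ∩→ {C}; cost 0
[col 4] IZ: children I:{G}, Z:{C} ∪→ {C,G}; cost 1
[col 4] IVZ: children IZ:{C,G}, V:{G} ∩→ {G}; cost 0
[col 4] GIVZ: children G:{G}, IVZ:{G} ∩→ {G}; cost 0
[col 4] UY: children U:{G}, Y:{A} ∪→ {A,G}; cost 1
[col 4] LUY: children L:{G}, UY:{A,G} ∩→ {G}; cost 0
[col 4] GILUVYZ: children GIVZ:{G}, LUY:{G} ∩→ {G}; cost 0
[col 5] IZ: children I:{T}, Z:{G} ∪→ {G,T}; cost 1
[col 5] IVZ: children IZ:{G,T}, V:{A} ∪→ {A,G,T}; cost 1
[col 5] GIVZ: children G:{C}, IVZ:{A,G,T} ∪→ {A,C,G,T}; cost 1
[col 5] UY: children U:{A}, Y:{C} ∪→ {A,C}; cost 1
[col 5] LUY: children L:{A}, UY:{A,C} ∩→ {A}; cost 0
[col 5] GILUVYZ: children GIVZ:{A,C,G,T}, LUY:{A} ∩→ {A}; cost 0
[col 6] IZ: children I:{G}, Z:{G} ∩→ {G}; cost 0
[col 6] IVZ: children IZ:{G}, V:{C} ∪→ {C,G}; cost 1
[col 6] GIVZ: children G:{G}, IVZ:{C,G} ∩→ {G}; cost 0
[col 6] UY: children U:{G}, Y:{C} ∪→ {C,G}; cost 1
[col 6] LUY: children L:{G}, UY:{C,G} ∩→ {G}; cost 0
[col 6] GILUVYZ: children GIVZ:{G}, LUY:{G} ∩→ {G}; cost 0
per-site changes: [4, 4, 3, 4, 2, 4, 2]; total = 23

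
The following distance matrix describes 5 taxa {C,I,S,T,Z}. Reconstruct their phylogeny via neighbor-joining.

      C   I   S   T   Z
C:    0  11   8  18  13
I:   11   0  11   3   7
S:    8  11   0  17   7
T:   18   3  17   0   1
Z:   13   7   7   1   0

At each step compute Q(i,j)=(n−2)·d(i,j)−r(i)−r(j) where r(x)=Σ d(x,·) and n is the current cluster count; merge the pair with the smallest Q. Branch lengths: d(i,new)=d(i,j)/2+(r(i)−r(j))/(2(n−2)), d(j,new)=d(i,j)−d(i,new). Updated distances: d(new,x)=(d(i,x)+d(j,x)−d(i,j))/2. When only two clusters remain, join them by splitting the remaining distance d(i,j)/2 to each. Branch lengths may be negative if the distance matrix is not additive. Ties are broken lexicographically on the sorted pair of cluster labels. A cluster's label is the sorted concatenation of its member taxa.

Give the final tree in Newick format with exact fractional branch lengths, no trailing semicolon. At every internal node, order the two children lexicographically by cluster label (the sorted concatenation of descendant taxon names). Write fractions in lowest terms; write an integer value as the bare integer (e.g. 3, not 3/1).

((((C:31/6,S:17/6):47/8,I:9/8):27/8,T:11/8):-3/16,Z:-3/16)

1. join C+S (d=8, Q=-69) ⇒ CS; edges |C|=31/6, |S|=17/6
  updated: d(CS,I)=7, d(CS,T)=27/2, d(CS,Z)=6
2. join CS+I (d=7, Q=-59/2) ⇒ CIS; edges |CS|=47/8, |I|=9/8
  updated: d(CIS,T)=19/4, d(CIS,Z)=3
3. join CIS+T (d=19/4, Q=-35/4) ⇒ CIST; edges |CIS|=27/8, |T|=11/8
  updated: d(CIST,Z)=-3/8
4. join CIST+Z (d=-3/8) ⇒ CISTZ; edges |CIST|=-3/16, |Z|=-3/16
final tree: ((((C:31/6,S:17/6):47/8,I:9/8):27/8,T:11/8):-3/16,Z:-3/16)
total length: 155/8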